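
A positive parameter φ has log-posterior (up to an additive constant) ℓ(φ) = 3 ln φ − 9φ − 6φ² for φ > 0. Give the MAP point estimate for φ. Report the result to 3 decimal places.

φ̂_MAP = 0.250

ℓ'(φ) = 3/φ − 9 − 12φ. Setting this to zero and multiplying by φ: 12φ² + 9φ − 3 = 0.
φ = (−9 + √(9² + 4·12·3)) / (2·12) = (−9 + √225) / 24 = (−9 + 15)/24 = 1/4.
ℓ''(φ) = −3/φ² − 12 < 0, confirming a maximum.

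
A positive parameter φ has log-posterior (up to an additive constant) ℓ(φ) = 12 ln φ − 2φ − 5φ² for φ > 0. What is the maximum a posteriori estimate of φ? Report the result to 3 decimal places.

φ̂_MAP = 1.000

ℓ'(φ) = 12/φ − 2 − 10φ. Setting this to zero and multiplying by φ: 10φ² + 2φ − 12 = 0.
φ = (−2 + √(2² + 4·10·12)) / (2·10) = (−2 + √484) / 20 = (−2 + 22)/20 = 1.
ℓ''(φ) = −12/φ² − 10 < 0, confirming a maximum.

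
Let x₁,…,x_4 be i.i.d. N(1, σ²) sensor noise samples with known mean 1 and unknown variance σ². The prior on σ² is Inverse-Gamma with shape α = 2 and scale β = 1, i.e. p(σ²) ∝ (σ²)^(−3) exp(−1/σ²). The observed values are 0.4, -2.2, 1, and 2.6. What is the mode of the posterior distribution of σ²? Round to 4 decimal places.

Sum of squared deviations about the known mean: SS = (0.4−1)² + (-2.2−1)² + (1−1)² + (2.6−1)² = 13.16.
The Normal likelihood contributes (σ²)^(−n/2) exp(−SS/(2σ²)), so the posterior is Inverse-Gamma(α + n/2, β + SS/2) = Inverse-Gamma(4, 7.58).
The mode of Inverse-Gamma(a, b) is b/(a+1) = 7.58/5 ≈ 1.5160.

σ̂²_MAP = 1.5160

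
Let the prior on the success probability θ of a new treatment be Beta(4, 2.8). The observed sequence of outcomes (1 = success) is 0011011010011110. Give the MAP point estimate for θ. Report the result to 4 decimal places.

θ̂_MAP = 0.5769

Prior: Beta(4, 2.8).
Data: 9 successes in 16 trials (from the sequence). The binomial likelihood contributes θ^9(1−θ)^7, so the posterior is Beta(4+9, 2.8+7) = Beta(13, 9.8).
For Beta(a, b) with a, b > 1 the mode is (a−1)/(a+b−2) = 12/20.8 ≈ 0.5769.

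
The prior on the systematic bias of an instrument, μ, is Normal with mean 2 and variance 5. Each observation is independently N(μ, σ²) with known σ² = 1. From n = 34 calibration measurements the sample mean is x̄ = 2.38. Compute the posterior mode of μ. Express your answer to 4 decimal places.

μ̂_MAP = 2.3778

n = 34, x̄ = 2.38.
For a Normal prior and Normal likelihood with known variance, the posterior is Normal; its mode equals its mean, the precision-weighted average.
Prior precision 1/σ₀² = 1/5 = 0.2; data precision n/σ² = 34/1 = 34.
μ̂ = (0.2·2 + 34·2.38) / (0.2 + 34) = 81.32/34.2 = 107/45 ≈ 2.3778.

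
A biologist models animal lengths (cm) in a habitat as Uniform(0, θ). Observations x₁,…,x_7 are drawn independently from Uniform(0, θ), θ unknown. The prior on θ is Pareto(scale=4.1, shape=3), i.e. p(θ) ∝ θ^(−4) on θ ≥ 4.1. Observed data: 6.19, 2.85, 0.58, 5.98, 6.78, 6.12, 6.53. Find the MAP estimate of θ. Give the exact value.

θ̂_MAP = 6.78

The Uniform(0, θ) likelihood is θ^(−n) for θ ≥ max(xᵢ), zero otherwise. Here max(xᵢ) = 6.78.
Posterior ∝ θ^(−4) · θ^(−7) = θ^(−11) on θ ≥ max(4.1, 6.78) = 6.78.
This density is strictly decreasing in θ, so the posterior mode lies at the lower boundary of the support.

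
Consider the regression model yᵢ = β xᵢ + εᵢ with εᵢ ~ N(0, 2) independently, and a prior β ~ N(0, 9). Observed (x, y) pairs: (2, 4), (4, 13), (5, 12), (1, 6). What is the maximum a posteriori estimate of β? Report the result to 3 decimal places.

β̂_MAP = 2.726

log p(β | y) = −Σ(yᵢ − βxᵢ)²/(2·2) − β²/(2·9) + const.
Setting the derivative to zero: Σxᵢ(yᵢ − βxᵢ)/2 − β/9 = 0, so β = Σxᵢyᵢ / (Σxᵢ² + σ²/τ²).
Σxᵢyᵢ = 2·4 + 4·13 + 5·12 + 1·6 = 126; Σxᵢ² = 46; σ²/τ² = 2/9.
β̂_MAP = 126 / (46 + 2/9) = 126/(416/9) = 567/208 ≈ 2.726.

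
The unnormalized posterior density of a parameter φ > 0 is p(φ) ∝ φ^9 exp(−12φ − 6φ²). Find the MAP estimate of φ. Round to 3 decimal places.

ℓ'(φ) = 9/φ − 12 − 12φ. Setting this to zero and multiplying by φ: 12φ² + 12φ − 9 = 0.
φ = (−12 + √(12² + 4·12·9)) / (2·12) = (−12 + √576) / 24 = (−12 + 24)/24 = 1/2.
ℓ''(φ) = −9/φ² − 12 < 0, confirming a maximum.

φ̂_MAP = 0.500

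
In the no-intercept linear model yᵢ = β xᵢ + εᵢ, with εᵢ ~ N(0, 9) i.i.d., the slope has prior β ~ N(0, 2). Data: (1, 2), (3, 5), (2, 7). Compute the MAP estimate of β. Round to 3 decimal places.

β̂_MAP = 1.676

log p(β | y) = −Σ(yᵢ − βxᵢ)²/(2·9) − β²/(2·2) + const.
Setting the derivative to zero: Σxᵢ(yᵢ − βxᵢ)/9 − β/2 = 0, so β = Σxᵢyᵢ / (Σxᵢ² + σ²/τ²).
Σxᵢyᵢ = 1·2 + 3·5 + 2·7 = 31; Σxᵢ² = 14; σ²/τ² = 4.5.
β̂_MAP = 31 / (14 + 4.5) = 31/18.5 ≈ 1.676.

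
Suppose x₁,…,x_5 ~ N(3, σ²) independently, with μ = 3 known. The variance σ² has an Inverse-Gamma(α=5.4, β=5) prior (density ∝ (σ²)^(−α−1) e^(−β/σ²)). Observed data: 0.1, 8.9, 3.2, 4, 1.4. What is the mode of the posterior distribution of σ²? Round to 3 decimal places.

σ̂²_MAP = 3.192

Sum of squared deviations about the known mean: SS = (0.1−3)² + (8.9−3)² + (3.2−3)² + (4−3)² + (1.4−3)² = 46.82.
The Normal likelihood contributes (σ²)^(−n/2) exp(−SS/(2σ²)), so the posterior is Inverse-Gamma(α + n/2, β + SS/2) = Inverse-Gamma(7.9, 28.41).
The mode of Inverse-Gamma(a, b) is b/(a+1) = 28.41/8.9 ≈ 3.192.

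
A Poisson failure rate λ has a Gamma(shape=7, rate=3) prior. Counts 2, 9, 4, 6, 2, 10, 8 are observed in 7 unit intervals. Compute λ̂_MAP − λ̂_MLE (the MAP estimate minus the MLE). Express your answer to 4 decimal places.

Σxᵢ = 41. Posterior is Gamma(48, 10); MAP = (48−1)/10 = 47/10 ≈ 4.70000.
MLE = x̄ = 41/7 ≈ 5.85714.
Difference = 47/10 − 41/7 = -81/70 ≈ -1.1571.

MAP − MLE = -1.1571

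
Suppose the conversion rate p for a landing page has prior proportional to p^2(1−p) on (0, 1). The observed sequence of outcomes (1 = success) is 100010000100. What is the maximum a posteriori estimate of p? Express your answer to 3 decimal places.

p̂_MAP = 0.333

The prior density ∝ p^2(1−p)^1 is the kernel of Beta(3, 2).
Data: 3 successes in 12 trials (from the sequence). The binomial likelihood contributes p^3(1−p)^9, so the posterior is Beta(3+3, 2+9) = Beta(6, 11).
For Beta(a, b) with a, b > 1 the mode is (a−1)/(a+b−2) = 5/15 ≈ 0.333.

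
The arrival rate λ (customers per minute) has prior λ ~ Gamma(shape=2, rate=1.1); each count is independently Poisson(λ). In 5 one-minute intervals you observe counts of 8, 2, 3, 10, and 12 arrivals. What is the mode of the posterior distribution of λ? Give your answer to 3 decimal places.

λ̂_MAP = 5.902

Σxᵢ = 8+2+3+10+12 = 35, with n = 5.
Posterior ∝ λe^(−1.1λ) · λ^35e^(−5λ) = λ^36e^(−6.1λ), i.e. Gamma(shape=37, rate=6.1).
The mode of a Gamma(a, b) with a ≥ 1 (shape–rate) is (a−1)/b = 36/6.1 ≈ 5.902.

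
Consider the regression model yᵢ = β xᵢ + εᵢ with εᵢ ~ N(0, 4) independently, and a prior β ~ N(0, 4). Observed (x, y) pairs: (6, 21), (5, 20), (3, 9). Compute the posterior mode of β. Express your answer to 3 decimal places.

β̂_MAP = 3.563

log p(β | y) = −Σ(yᵢ − βxᵢ)²/(2·4) − β²/(2·4) + const.
Setting the derivative to zero: Σxᵢ(yᵢ − βxᵢ)/4 − β/4 = 0, so β = Σxᵢyᵢ / (Σxᵢ² + σ²/τ²).
Σxᵢyᵢ = 6·21 + 5·20 + 3·9 = 253; Σxᵢ² = 70; σ²/τ² = 1.
β̂_MAP = 253 / (70 + 1) = 253/71 ≈ 3.563.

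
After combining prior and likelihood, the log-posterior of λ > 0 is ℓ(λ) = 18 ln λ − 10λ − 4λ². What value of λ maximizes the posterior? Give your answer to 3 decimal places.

λ̂_MAP = 1.000

ℓ'(λ) = 18/λ − 10 − 8λ. Setting this to zero and multiplying by λ: 8λ² + 10λ − 18 = 0.
λ = (−10 + √(10² + 4·8·18)) / (2·8) = (−10 + √676) / 16 = (−10 + 26)/16 = 1.
ℓ''(λ) = −18/λ² − 8 < 0, confirming a maximum.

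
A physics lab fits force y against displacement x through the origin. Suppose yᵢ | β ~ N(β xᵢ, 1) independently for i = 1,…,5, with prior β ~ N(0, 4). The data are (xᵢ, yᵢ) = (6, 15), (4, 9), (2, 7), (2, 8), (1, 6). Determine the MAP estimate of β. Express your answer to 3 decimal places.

β̂_MAP = 2.645

log p(β | y) = −Σ(yᵢ − βxᵢ)²/(2·1) − β²/(2·4) + const.
Setting the derivative to zero: Σxᵢ(yᵢ − βxᵢ)/1 − β/4 = 0, so β = Σxᵢyᵢ / (Σxᵢ² + σ²/τ²).
Σxᵢyᵢ = 6·15 + 4·9 + 2·7 + 2·8 + 1·6 = 162; Σxᵢ² = 61; σ²/τ² = 0.25.
β̂_MAP = 162 / (61 + 0.25) = 162/61.25 ≈ 2.645.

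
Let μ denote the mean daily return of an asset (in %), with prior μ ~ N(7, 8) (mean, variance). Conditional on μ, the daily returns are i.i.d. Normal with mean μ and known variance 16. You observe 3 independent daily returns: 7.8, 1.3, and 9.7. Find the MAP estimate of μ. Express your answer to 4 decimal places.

μ̂_MAP = 6.5600

n = 3; x̄ = (7.8 + 1.3 + 9.7)/3 = 18.8/3 = 94/15 ≈ 6.2667.
For a Normal prior and Normal likelihood with known variance, the posterior is Normal; its mode equals its mean, the precision-weighted average.
Prior precision 1/σ₀² = 1/8 = 0.125; data precision n/σ² = 3/16 = 0.1875.
μ̂ = (0.125·7 + 0.1875·(94/15)) / (0.125 + 0.1875) = 2.05/0.3125 = 6.5600.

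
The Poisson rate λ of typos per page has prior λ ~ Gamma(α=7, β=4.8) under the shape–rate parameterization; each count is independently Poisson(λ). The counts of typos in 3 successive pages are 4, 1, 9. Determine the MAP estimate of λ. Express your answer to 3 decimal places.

Σxᵢ = 4+1+9 = 14, with n = 3.
Posterior ∝ λ^6e^(−4.8λ) · λ^14e^(−3λ) = λ^20e^(−7.8λ), i.e. Gamma(shape=21, rate=7.8).
The mode of a Gamma(a, b) with a ≥ 1 (shape–rate) is (a−1)/b = 20/7.8 ≈ 2.564.

λ̂_MAP = 2.564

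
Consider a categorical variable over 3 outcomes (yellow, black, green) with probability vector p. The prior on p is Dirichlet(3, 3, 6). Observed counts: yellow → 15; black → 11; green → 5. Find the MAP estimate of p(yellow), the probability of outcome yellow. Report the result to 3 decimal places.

MAP estimate of p(yellow) = 0.425

The posterior is Dirichlet(αᵢ + nᵢ) = Dirichlet(18, 14, 11).
For a Dirichlet(a₁,…,a_K) with all aᵢ > 1, the mode has j-th component (aⱼ − 1)/(Σaᵢ − K).
Here Σaᵢ = 43 and K = 3, so p(yellow) = (18 − 1)/(43 − 3) = 17/40 ≈ 0.425.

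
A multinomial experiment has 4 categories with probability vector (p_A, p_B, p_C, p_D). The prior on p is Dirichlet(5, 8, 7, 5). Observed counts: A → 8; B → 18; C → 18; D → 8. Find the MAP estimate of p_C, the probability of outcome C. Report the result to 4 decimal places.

MAP estimate of p_C = 0.3288

The posterior is Dirichlet(αᵢ + nᵢ) = Dirichlet(13, 26, 25, 13).
For a Dirichlet(a₁,…,a_K) with all aᵢ > 1, the mode has j-th component (aⱼ − 1)/(Σaᵢ − K).
Here Σaᵢ = 77 and K = 4, so p_C = (25 − 1)/(77 − 4) = 24/73 ≈ 0.3288.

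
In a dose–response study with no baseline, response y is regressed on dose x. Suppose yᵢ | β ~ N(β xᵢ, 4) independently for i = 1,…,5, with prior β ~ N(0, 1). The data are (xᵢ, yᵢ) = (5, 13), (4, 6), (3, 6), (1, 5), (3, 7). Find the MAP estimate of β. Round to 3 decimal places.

β̂_MAP = 2.078

log p(β | y) = −Σ(yᵢ − βxᵢ)²/(2·4) − β²/(2·1) + const.
Setting the derivative to zero: Σxᵢ(yᵢ − βxᵢ)/4 − β/1 = 0, so β = Σxᵢyᵢ / (Σxᵢ² + σ²/τ²).
Σxᵢyᵢ = 5·13 + 4·6 + 3·6 + 1·5 + 3·7 = 133; Σxᵢ² = 60; σ²/τ² = 4.
β̂_MAP = 133 / (60 + 4) = 133/64 ≈ 2.078.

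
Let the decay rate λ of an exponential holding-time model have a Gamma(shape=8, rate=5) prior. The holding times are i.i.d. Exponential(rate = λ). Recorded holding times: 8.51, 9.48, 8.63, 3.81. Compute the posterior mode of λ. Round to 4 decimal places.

The Exponential(rate=λ) likelihood is ∝ λ^n e^(−λΣtᵢ). Here n = 4 and Σtᵢ = 8.51 + 9.48 + 8.63 + 3.81 = 30.43.
Posterior ∝ λ^7e^(−5λ) · λ^4e^(−30.43λ) = λ^11e^(−35.43λ), i.e. Gamma(12, 35.43).
Mode = (a−1)/b = 11/35.43 ≈ 0.3105.

λ̂_MAP = 0.3105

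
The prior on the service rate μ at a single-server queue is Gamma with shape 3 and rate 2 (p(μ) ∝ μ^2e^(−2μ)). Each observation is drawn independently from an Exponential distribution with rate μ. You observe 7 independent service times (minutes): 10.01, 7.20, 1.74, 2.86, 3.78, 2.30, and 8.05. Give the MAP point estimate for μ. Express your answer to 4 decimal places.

μ̂_MAP = 0.2372

The Exponential(rate=μ) likelihood is ∝ μ^n e^(−μΣtᵢ). Here n = 7 and Σtᵢ = 10.01 + 7.20 + 1.74 + 2.86 + 3.78 + 2.30 + 8.05 = 35.94.
Posterior ∝ μ^2e^(−2μ) · μ^7e^(−35.94μ) = μ^9e^(−37.94μ), i.e. Gamma(10, 37.94).
Mode = (a−1)/b = 9/37.94 ≈ 0.2372.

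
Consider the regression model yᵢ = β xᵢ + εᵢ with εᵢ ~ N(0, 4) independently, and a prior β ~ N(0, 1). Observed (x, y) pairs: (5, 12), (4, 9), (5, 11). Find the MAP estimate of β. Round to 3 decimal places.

β̂_MAP = 2.157

log p(β | y) = −Σ(yᵢ − βxᵢ)²/(2·4) − β²/(2·1) + const.
Setting the derivative to zero: Σxᵢ(yᵢ − βxᵢ)/4 − β/1 = 0, so β = Σxᵢyᵢ / (Σxᵢ² + σ²/τ²).
Σxᵢyᵢ = 5·12 + 4·9 + 5·11 = 151; Σxᵢ² = 66; σ²/τ² = 4.
β̂_MAP = 151 / (66 + 4) = 151/70 ≈ 2.157.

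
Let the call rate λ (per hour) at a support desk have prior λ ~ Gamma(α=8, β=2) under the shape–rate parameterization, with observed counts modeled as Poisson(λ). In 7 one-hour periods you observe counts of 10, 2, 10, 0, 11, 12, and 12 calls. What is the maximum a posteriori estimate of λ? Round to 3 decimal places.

Σxᵢ = 10+2+10+0+11+12+12 = 57, with n = 7.
Posterior ∝ λ^7e^(−2λ) · λ^57e^(−7λ) = λ^64e^(−9λ), i.e. Gamma(shape=65, rate=9).
The mode of a Gamma(a, b) with a ≥ 1 (shape–rate) is (a−1)/b = 64/9 ≈ 7.111.

λ̂_MAP = 7.111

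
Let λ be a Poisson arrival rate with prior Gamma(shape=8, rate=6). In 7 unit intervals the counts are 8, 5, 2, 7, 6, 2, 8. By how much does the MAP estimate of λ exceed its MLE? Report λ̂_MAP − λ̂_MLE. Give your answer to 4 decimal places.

MAP − MLE = -1.9670

Σxᵢ = 38. Posterior is Gamma(46, 13); MAP = (46−1)/13 = 45/13 ≈ 3.46154.
MLE = x̄ = 38/7 ≈ 5.42857.
Difference = 45/13 − 38/7 = -179/91 ≈ -1.9670.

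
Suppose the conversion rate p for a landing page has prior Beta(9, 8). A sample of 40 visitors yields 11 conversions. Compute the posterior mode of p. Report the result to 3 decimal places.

Prior: Beta(9, 8).
Data: 11 successes in 40 trials. The binomial likelihood contributes p^11(1−p)^29, so the posterior is Beta(9+11, 8+29) = Beta(20, 37).
For Beta(a, b) with a, b > 1 the mode is (a−1)/(a+b−2) = 19/55 ≈ 0.345.

p̂_MAP = 0.345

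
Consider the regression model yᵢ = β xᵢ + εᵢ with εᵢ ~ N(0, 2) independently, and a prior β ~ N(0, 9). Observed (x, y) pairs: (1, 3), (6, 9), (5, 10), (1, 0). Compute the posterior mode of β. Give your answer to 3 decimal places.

log p(β | y) = −Σ(yᵢ − βxᵢ)²/(2·2) − β²/(2·9) + const.
Setting the derivative to zero: Σxᵢ(yᵢ − βxᵢ)/2 − β/9 = 0, so β = Σxᵢyᵢ / (Σxᵢ² + σ²/τ²).
Σxᵢyᵢ = 1·3 + 6·9 + 5·10 + 1·0 = 107; Σxᵢ² = 63; σ²/τ² = 2/9.
β̂_MAP = 107 / (63 + 2/9) = 107/(569/9) = 963/569 ≈ 1.692.

β̂_MAP = 1.692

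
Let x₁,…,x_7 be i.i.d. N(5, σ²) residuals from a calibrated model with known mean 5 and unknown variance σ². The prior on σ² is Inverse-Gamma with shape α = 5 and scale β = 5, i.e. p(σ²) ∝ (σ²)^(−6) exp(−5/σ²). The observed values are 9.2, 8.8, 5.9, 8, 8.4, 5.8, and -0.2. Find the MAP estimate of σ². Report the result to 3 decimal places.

Sum of squared deviations about the known mean: SS = (9.2−5)² + (8.8−5)² + (5.9−5)² + (8−5)² + (8.4−5)² + (5.8−5)² + (-0.2−5)² = 81.13.
The Normal likelihood contributes (σ²)^(−n/2) exp(−SS/(2σ²)), so the posterior is Inverse-Gamma(α + n/2, β + SS/2) = Inverse-Gamma(8.5, 45.565).
The mode of Inverse-Gamma(a, b) is b/(a+1) = 45.565/9.5 ≈ 4.796.

σ̂²_MAP = 4.796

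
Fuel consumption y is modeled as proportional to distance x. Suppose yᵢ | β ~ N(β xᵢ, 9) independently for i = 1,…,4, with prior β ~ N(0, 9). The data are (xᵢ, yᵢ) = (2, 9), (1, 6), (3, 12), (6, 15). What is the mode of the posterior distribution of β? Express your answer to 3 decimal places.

log p(β | y) = −Σ(yᵢ − βxᵢ)²/(2·9) − β²/(2·9) + const.
Setting the derivative to zero: Σxᵢ(yᵢ − βxᵢ)/9 − β/9 = 0, so β = Σxᵢyᵢ / (Σxᵢ² + σ²/τ²).
Σxᵢyᵢ = 2·9 + 1·6 + 3·12 + 6·15 = 150; Σxᵢ² = 50; σ²/τ² = 1.
β̂_MAP = 150 / (50 + 1) = 150/51 ≈ 2.941.

β̂_MAP = 2.941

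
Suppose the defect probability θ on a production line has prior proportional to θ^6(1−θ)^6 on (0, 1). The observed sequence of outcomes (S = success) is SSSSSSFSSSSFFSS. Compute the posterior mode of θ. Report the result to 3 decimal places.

The prior density ∝ θ^6(1−θ)^6 is the kernel of Beta(7, 7).
Data: 12 successes in 15 trials (from the sequence). The binomial likelihood contributes θ^12(1−θ)^3, so the posterior is Beta(7+12, 7+3) = Beta(19, 10).
For Beta(a, b) with a, b > 1 the mode is (a−1)/(a+b−2) = 18/27 ≈ 0.667.

θ̂_MAP = 0.667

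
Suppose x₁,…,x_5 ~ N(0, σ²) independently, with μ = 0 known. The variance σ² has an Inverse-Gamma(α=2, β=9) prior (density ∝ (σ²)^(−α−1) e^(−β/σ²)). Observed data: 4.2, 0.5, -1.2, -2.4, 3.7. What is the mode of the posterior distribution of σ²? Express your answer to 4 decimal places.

Sum of squared deviations about the known mean: SS = (4.2−0)² + (0.5−0)² + (-1.2−0)² + (-2.4−0)² + (3.7−0)² = 38.78.
The Normal likelihood contributes (σ²)^(−n/2) exp(−SS/(2σ²)), so the posterior is Inverse-Gamma(α + n/2, β + SS/2) = Inverse-Gamma(4.5, 28.39).
The mode of Inverse-Gamma(a, b) is b/(a+1) = 28.39/5.5 ≈ 5.1618.

σ̂²_MAP = 5.1618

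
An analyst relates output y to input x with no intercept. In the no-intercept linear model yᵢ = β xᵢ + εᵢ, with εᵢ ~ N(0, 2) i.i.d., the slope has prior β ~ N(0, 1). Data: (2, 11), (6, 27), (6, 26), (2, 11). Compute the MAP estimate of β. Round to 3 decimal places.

log p(β | y) = −Σ(yᵢ − βxᵢ)²/(2·2) − β²/(2·1) + const.
Setting the derivative to zero: Σxᵢ(yᵢ − βxᵢ)/2 − β/1 = 0, so β = Σxᵢyᵢ / (Σxᵢ² + σ²/τ²).
Σxᵢyᵢ = 2·11 + 6·27 + 6·26 + 2·11 = 362; Σxᵢ² = 80; σ²/τ² = 2.
β̂_MAP = 362 / (80 + 2) = 362/82 ≈ 4.415.

β̂_MAP = 4.415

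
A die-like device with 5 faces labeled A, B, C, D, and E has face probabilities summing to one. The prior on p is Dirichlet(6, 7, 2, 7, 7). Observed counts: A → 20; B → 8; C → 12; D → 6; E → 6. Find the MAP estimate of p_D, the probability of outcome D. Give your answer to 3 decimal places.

The posterior is Dirichlet(αᵢ + nᵢ) = Dirichlet(26, 15, 14, 13, 13).
For a Dirichlet(a₁,…,a_K) with all aᵢ > 1, the mode has j-th component (aⱼ − 1)/(Σaᵢ − K).
Here Σaᵢ = 81 and K = 5, so p_D = (13 − 1)/(81 − 5) = 12/76 ≈ 0.158.

MAP estimate of p_D = 0.158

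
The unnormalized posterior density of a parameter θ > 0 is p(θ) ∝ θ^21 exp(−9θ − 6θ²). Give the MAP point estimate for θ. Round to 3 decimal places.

θ̂_MAP = 1.000

ℓ'(θ) = 21/θ − 9 − 12θ. Setting this to zero and multiplying by θ: 12θ² + 9θ − 21 = 0.
θ = (−9 + √(9² + 4·12·21)) / (2·12) = (−9 + √1089) / 24 = (−9 + 33)/24 = 1.
ℓ''(θ) = −21/θ² − 12 < 0, confirming a maximum.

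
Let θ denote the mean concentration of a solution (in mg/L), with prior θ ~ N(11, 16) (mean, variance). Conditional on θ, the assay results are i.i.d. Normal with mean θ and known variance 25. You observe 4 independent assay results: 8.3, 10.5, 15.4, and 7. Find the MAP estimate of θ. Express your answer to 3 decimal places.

θ̂_MAP = 10.497

n = 4; x̄ = (8.3 + 10.5 + 15.4 + 7)/4 = 41.2/4 = 10.3.
For a Normal prior and Normal likelihood with known variance, the posterior is Normal; its mode equals its mean, the precision-weighted average.
Prior precision 1/σ₀² = 1/16 = 0.0625; data precision n/σ² = 4/25 = 0.16.
θ̂ = (0.0625·11 + 0.16·10.3) / (0.0625 + 0.16) = 2.3355/0.2225 = 4671/445 ≈ 10.497.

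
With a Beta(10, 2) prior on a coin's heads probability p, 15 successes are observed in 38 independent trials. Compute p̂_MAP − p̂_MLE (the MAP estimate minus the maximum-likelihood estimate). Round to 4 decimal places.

Posterior is Beta(25, 25); MAP = (25−1)/(50−2) = 24/48 ≈ 0.50000.
MLE ignores the prior: p̂_MLE = k/n = 15/38 ≈ 0.39474.
Difference = 24/48 − 15/38 = 2/19 ≈ 0.1053.

MAP − MLE = 0.1053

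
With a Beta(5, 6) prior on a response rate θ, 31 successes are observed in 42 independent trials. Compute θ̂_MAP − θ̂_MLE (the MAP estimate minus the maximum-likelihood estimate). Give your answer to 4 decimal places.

Posterior is Beta(36, 17); MAP = (36−1)/(53−2) = 35/51 ≈ 0.68627.
MLE ignores the prior: θ̂_MLE = k/n = 31/42 ≈ 0.73810.
Difference = 35/51 − 31/42 = -37/714 ≈ -0.0518.

MAP − MLE = -0.0518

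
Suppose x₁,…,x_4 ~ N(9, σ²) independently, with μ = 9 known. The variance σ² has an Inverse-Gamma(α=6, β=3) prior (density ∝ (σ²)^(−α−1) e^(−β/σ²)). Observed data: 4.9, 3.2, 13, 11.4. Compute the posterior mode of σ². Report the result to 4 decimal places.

Sum of squared deviations about the known mean: SS = (4.9−9)² + (3.2−9)² + (13−9)² + (11.4−9)² = 72.21.
The Normal likelihood contributes (σ²)^(−n/2) exp(−SS/(2σ²)), so the posterior is Inverse-Gamma(α + n/2, β + SS/2) = Inverse-Gamma(8, 39.105).
The mode of Inverse-Gamma(a, b) is b/(a+1) = 39.105/9 ≈ 4.3450.

σ̂²_MAP = 4.3450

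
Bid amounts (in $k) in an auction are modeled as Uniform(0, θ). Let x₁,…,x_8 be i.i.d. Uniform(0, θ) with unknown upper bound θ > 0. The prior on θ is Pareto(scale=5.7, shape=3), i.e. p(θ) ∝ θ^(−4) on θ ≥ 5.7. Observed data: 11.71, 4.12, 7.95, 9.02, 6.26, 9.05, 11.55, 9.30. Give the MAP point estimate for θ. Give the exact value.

θ̂_MAP = 11.71

The Uniform(0, θ) likelihood is θ^(−n) for θ ≥ max(xᵢ), zero otherwise. Here max(xᵢ) = 11.71.
Posterior ∝ θ^(−4) · θ^(−8) = θ^(−12) on θ ≥ max(5.7, 11.71) = 11.71.
This density is strictly decreasing in θ, so the posterior mode lies at the lower boundary of the support.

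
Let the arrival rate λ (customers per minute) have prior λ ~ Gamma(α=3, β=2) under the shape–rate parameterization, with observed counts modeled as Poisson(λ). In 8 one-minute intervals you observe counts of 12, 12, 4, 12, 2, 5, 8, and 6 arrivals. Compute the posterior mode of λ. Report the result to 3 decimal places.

λ̂_MAP = 6.300

Σxᵢ = 12+12+4+12+2+5+8+6 = 61, with n = 8.
Posterior ∝ λ^2e^(−2λ) · λ^61e^(−8λ) = λ^63e^(−10λ), i.e. Gamma(shape=64, rate=10).
The mode of a Gamma(a, b) with a ≥ 1 (shape–rate) is (a−1)/b = 63/10 ≈ 6.300.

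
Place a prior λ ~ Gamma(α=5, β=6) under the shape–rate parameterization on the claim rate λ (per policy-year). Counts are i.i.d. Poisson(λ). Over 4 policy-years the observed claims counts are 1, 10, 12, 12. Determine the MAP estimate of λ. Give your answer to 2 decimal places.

Σxᵢ = 1+10+12+12 = 35, with n = 4.
Posterior ∝ λ^4e^(−6λ) · λ^35e^(−4λ) = λ^39e^(−10λ), i.e. Gamma(shape=40, rate=10).
The mode of a Gamma(a, b) with a ≥ 1 (shape–rate) is (a−1)/b = 39/10 ≈ 3.90.

λ̂_MAP = 3.90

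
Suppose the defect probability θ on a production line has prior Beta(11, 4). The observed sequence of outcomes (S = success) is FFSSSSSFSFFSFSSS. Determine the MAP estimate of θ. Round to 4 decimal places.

Prior: Beta(11, 4).
Data: 10 successes in 16 trials (from the sequence). The binomial likelihood contributes θ^10(1−θ)^6, so the posterior is Beta(11+10, 4+6) = Beta(21, 10).
For Beta(a, b) with a, b > 1 the mode is (a−1)/(a+b−2) = 20/29 ≈ 0.6897.

θ̂_MAP = 0.6897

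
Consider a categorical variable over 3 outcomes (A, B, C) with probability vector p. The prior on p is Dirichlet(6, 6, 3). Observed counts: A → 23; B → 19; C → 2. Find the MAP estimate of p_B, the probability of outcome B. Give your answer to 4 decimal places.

MAP estimate of p_B = 0.4286

The posterior is Dirichlet(αᵢ + nᵢ) = Dirichlet(29, 25, 5).
For a Dirichlet(a₁,…,a_K) with all aᵢ > 1, the mode has j-th component (aⱼ − 1)/(Σaᵢ − K).
Here Σaᵢ = 59 and K = 3, so p_B = (25 − 1)/(59 − 3) = 24/56 ≈ 0.4286.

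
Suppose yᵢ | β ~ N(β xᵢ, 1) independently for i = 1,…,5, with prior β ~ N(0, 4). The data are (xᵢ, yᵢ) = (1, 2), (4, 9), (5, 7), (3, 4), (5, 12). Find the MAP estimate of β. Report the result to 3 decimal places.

log p(β | y) = −Σ(yᵢ − βxᵢ)²/(2·1) − β²/(2·4) + const.
Setting the derivative to zero: Σxᵢ(yᵢ − βxᵢ)/1 − β/4 = 0, so β = Σxᵢyᵢ / (Σxᵢ² + σ²/τ²).
Σxᵢyᵢ = 1·2 + 4·9 + 5·7 + 3·4 + 5·12 = 145; Σxᵢ² = 76; σ²/τ² = 0.25.
β̂_MAP = 145 / (76 + 0.25) = 145/76.25 ≈ 1.902.

β̂_MAP = 1.902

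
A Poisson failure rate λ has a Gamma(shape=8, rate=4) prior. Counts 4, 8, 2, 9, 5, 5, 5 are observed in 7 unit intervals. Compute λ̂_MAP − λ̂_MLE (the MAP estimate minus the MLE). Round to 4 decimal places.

Σxᵢ = 38. Posterior is Gamma(46, 11); MAP = (46−1)/11 = 45/11 ≈ 4.09091.
MLE = x̄ = 38/7 ≈ 5.42857.
Difference = 45/11 − 38/7 = -103/77 ≈ -1.3377.

MAP − MLE = -1.3377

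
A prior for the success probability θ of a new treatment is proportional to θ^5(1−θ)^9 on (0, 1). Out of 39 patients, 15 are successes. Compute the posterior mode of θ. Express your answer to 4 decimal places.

The prior density ∝ θ^5(1−θ)^9 is the kernel of Beta(6, 10).
Data: 15 successes in 39 trials. The binomial likelihood contributes θ^15(1−θ)^24, so the posterior is Beta(6+15, 10+24) = Beta(21, 34).
For Beta(a, b) with a, b > 1 the mode is (a−1)/(a+b−2) = 20/53 ≈ 0.3774.

θ̂_MAP = 0.3774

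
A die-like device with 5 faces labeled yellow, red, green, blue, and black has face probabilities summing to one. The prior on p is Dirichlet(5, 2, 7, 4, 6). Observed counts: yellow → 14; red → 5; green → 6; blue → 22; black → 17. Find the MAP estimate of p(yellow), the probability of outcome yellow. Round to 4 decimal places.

MAP estimate of p(yellow) = 0.2169

The posterior is Dirichlet(αᵢ + nᵢ) = Dirichlet(19, 7, 13, 26, 23).
For a Dirichlet(a₁,…,a_K) with all aᵢ > 1, the mode has j-th component (aⱼ − 1)/(Σaᵢ − K).
Here Σaᵢ = 88 and K = 5, so p(yellow) = (19 − 1)/(88 − 5) = 18/83 ≈ 0.2169.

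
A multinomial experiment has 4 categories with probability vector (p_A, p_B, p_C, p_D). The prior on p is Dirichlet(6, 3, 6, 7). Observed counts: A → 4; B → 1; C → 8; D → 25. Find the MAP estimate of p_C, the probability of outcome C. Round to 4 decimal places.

The posterior is Dirichlet(αᵢ + nᵢ) = Dirichlet(10, 4, 14, 32).
For a Dirichlet(a₁,…,a_K) with all aᵢ > 1, the mode has j-th component (aⱼ − 1)/(Σaᵢ − K).
Here Σaᵢ = 60 and K = 4, so p_C = (14 − 1)/(60 − 4) = 13/56 ≈ 0.2321.

MAP estimate of p_C = 0.2321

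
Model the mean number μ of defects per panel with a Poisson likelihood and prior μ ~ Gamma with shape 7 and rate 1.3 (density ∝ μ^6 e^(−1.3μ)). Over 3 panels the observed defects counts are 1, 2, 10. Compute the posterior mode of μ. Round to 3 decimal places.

Σxᵢ = 1+2+10 = 13, with n = 3.
Posterior ∝ μ^6e^(−1.3μ) · μ^13e^(−3μ) = μ^19e^(−4.3μ), i.e. Gamma(shape=20, rate=4.3).
The mode of a Gamma(a, b) with a ≥ 1 (shape–rate) is (a−1)/b = 19/4.3 ≈ 4.419.

μ̂_MAP = 4.419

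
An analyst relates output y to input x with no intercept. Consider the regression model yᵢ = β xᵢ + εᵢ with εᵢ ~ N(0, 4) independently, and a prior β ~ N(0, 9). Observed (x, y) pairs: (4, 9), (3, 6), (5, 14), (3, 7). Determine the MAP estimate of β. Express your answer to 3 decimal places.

β̂_MAP = 2.439

log p(β | y) = −Σ(yᵢ − βxᵢ)²/(2·4) − β²/(2·9) + const.
Setting the derivative to zero: Σxᵢ(yᵢ − βxᵢ)/4 − β/9 = 0, so β = Σxᵢyᵢ / (Σxᵢ² + σ²/τ²).
Σxᵢyᵢ = 4·9 + 3·6 + 5·14 + 3·7 = 145; Σxᵢ² = 59; σ²/τ² = 4/9.
β̂_MAP = 145 / (59 + 4/9) = 145/(535/9) = 261/107 ≈ 2.439.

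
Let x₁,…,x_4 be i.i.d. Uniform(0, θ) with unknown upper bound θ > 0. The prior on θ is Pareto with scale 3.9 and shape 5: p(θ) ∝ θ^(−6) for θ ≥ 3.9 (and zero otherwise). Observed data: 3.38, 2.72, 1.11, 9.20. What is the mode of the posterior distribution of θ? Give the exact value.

The Uniform(0, θ) likelihood is θ^(−n) for θ ≥ max(xᵢ), zero otherwise. Here max(xᵢ) = 9.20.
Posterior ∝ θ^(−6) · θ^(−4) = θ^(−10) on θ ≥ max(3.9, 9.20) = 9.20.
This density is strictly decreasing in θ, so the posterior mode lies at the lower boundary of the support.

θ̂_MAP = 9.20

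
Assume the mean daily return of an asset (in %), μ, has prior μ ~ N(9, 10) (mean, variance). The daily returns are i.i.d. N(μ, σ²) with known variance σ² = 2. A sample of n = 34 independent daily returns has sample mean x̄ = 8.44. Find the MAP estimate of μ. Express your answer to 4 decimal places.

μ̂_MAP = 8.4433

n = 34, x̄ = 8.44.
For a Normal prior and Normal likelihood with known variance, the posterior is Normal; its mode equals its mean, the precision-weighted average.
Prior precision 1/σ₀² = 1/10 = 0.1; data precision n/σ² = 34/2 = 17.
μ̂ = (0.1·9 + 17·8.44) / (0.1 + 17) = 144.38/17.1 = 7219/855 ≈ 8.4433.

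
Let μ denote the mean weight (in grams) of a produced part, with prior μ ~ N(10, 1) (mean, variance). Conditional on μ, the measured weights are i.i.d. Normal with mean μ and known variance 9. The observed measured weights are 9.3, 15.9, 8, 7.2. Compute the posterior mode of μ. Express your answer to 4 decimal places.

μ̂_MAP = 10.0308

n = 4; x̄ = (9.3 + 15.9 + 8 + 7.2)/4 = 40.4/4 = 10.1.
For a Normal prior and Normal likelihood with known variance, the posterior is Normal; its mode equals its mean, the precision-weighted average.
Prior precision 1/σ₀² = 1/1 = 1; data precision n/σ² = 4/9.
μ̂ = (1·10 + (4/9)·10.1) / (1 + 4/9) = (652/45)/(13/9) = 652/65 ≈ 10.0308.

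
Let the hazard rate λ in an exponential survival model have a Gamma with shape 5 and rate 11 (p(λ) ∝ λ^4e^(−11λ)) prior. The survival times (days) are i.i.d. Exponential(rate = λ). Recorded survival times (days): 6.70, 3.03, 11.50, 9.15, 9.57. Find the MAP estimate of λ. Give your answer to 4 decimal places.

λ̂_MAP = 0.1766

The Exponential(rate=λ) likelihood is ∝ λ^n e^(−λΣtᵢ). Here n = 5 and Σtᵢ = 6.70 + 3.03 + 11.50 + 9.15 + 9.57 = 39.95.
Posterior ∝ λ^4e^(−11λ) · λ^5e^(−39.95λ) = λ^9e^(−50.95λ), i.e. Gamma(10, 50.95).
Mode = (a−1)/b = 9/50.95 ≈ 0.1766.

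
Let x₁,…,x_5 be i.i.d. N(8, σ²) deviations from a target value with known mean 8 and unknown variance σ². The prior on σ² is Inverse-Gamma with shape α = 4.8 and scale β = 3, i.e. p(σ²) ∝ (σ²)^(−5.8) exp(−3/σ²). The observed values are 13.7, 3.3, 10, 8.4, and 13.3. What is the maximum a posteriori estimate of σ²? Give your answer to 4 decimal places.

Sum of squared deviations about the known mean: SS = (13.7−8)² + (3.3−8)² + (10−8)² + (8.4−8)² + (13.3−8)² = 86.83.
The Normal likelihood contributes (σ²)^(−n/2) exp(−SS/(2σ²)), so the posterior is Inverse-Gamma(α + n/2, β + SS/2) = Inverse-Gamma(7.3, 46.415).
The mode of Inverse-Gamma(a, b) is b/(a+1) = 46.415/8.3 ≈ 5.5922.

σ̂²_MAP = 5.5922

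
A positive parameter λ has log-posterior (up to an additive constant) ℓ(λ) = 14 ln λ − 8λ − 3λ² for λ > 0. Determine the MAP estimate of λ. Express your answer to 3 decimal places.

ℓ'(λ) = 14/λ − 8 − 6λ. Setting this to zero and multiplying by λ: 6λ² + 8λ − 14 = 0.
λ = (−8 + √(8² + 4·6·14)) / (2·6) = (−8 + √400) / 12 = (−8 + 20)/12 = 1.
ℓ''(λ) = −14/λ² − 6 < 0, confirming a maximum.

λ̂_MAP = 1.000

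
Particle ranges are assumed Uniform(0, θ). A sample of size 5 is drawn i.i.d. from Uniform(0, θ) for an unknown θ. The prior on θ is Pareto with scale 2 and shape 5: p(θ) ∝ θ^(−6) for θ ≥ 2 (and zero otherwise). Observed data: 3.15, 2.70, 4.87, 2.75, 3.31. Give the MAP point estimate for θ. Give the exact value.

The Uniform(0, θ) likelihood is θ^(−n) for θ ≥ max(xᵢ), zero otherwise. Here max(xᵢ) = 4.87.
Posterior ∝ θ^(−6) · θ^(−5) = θ^(−11) on θ ≥ max(2, 4.87) = 4.87.
This density is strictly decreasing in θ, so the posterior mode lies at the lower boundary of the support.

θ̂_MAP = 4.87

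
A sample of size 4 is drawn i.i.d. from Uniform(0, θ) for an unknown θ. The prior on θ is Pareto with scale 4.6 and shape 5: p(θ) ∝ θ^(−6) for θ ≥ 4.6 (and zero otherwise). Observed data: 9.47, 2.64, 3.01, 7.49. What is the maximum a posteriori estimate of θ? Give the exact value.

The Uniform(0, θ) likelihood is θ^(−n) for θ ≥ max(xᵢ), zero otherwise. Here max(xᵢ) = 9.47.
Posterior ∝ θ^(−6) · θ^(−4) = θ^(−10) on θ ≥ max(4.6, 9.47) = 9.47.
This density is strictly decreasing in θ, so the posterior mode lies at the lower boundary of the support.

θ̂_MAP = 9.47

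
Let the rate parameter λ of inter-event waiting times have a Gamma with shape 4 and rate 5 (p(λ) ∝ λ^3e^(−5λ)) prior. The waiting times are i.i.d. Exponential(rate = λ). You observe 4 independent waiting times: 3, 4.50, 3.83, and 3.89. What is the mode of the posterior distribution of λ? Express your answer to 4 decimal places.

The Exponential(rate=λ) likelihood is ∝ λ^n e^(−λΣtᵢ). Here n = 4 and Σtᵢ = 3 + 4.50 + 3.83 + 3.89 = 15.22.
Posterior ∝ λ^3e^(−5λ) · λ^4e^(−15.22λ) = λ^7e^(−20.22λ), i.e. Gamma(8, 20.22).
Mode = (a−1)/b = 7/20.22 ≈ 0.3462.

λ̂_MAP = 0.3462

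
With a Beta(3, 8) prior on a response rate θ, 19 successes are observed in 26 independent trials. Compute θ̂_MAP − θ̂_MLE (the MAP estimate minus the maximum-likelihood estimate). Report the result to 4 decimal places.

MAP − MLE = -0.1308

Posterior is Beta(22, 15); MAP = (22−1)/(37−2) = 21/35 ≈ 0.60000.
MLE ignores the prior: θ̂_MLE = k/n = 19/26 ≈ 0.73077.
Difference = 21/35 − 19/26 = -17/130 ≈ -0.1308.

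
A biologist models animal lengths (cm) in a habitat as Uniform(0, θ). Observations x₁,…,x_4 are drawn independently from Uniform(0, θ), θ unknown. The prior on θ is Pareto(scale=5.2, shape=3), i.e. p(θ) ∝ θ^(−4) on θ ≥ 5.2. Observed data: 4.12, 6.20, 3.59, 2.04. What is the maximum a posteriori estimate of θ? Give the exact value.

The Uniform(0, θ) likelihood is θ^(−n) for θ ≥ max(xᵢ), zero otherwise. Here max(xᵢ) = 6.20.
Posterior ∝ θ^(−4) · θ^(−4) = θ^(−8) on θ ≥ max(5.2, 6.20) = 6.20.
This density is strictly decreasing in θ, so the posterior mode lies at the lower boundary of the support.

θ̂_MAP = 6.20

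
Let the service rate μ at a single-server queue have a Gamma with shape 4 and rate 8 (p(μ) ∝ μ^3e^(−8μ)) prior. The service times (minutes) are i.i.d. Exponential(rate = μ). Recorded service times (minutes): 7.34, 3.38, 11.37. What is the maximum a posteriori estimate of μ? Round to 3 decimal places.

μ̂_MAP = 0.199

The Exponential(rate=μ) likelihood is ∝ μ^n e^(−μΣtᵢ). Here n = 3 and Σtᵢ = 7.34 + 3.38 + 11.37 = 22.09.
Posterior ∝ μ^3e^(−8μ) · μ^3e^(−22.09μ) = μ^6e^(−30.09μ), i.e. Gamma(7, 30.09).
Mode = (a−1)/b = 6/30.09 ≈ 0.199.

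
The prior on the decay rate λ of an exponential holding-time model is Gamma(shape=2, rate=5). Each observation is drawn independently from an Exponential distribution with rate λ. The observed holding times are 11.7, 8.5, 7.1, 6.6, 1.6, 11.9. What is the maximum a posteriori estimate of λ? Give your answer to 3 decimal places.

λ̂_MAP = 0.134

The Exponential(rate=λ) likelihood is ∝ λ^n e^(−λΣtᵢ). Here n = 6 and Σtᵢ = 11.7 + 8.5 + 7.1 + 6.6 + 1.6 + 11.9 = 47.4.
Posterior ∝ λe^(−5λ) · λ^6e^(−47.4λ) = λ^7e^(−52.4λ), i.e. Gamma(8, 52.4).
Mode = (a−1)/b = 7/52.4 ≈ 0.134.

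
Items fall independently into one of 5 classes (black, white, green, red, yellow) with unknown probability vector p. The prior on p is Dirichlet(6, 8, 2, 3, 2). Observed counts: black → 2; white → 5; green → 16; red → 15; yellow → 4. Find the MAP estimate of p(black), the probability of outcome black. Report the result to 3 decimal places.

MAP estimate of p(black) = 0.121

The posterior is Dirichlet(αᵢ + nᵢ) = Dirichlet(8, 13, 18, 18, 6).
For a Dirichlet(a₁,…,a_K) with all aᵢ > 1, the mode has j-th component (aⱼ − 1)/(Σaᵢ − K).
Here Σaᵢ = 63 and K = 5, so p(black) = (8 − 1)/(63 − 5) = 7/58 ≈ 0.121.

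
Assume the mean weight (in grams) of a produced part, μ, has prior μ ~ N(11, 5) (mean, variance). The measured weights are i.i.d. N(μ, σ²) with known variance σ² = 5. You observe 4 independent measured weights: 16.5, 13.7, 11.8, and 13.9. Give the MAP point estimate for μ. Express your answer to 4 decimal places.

μ̂_MAP = 13.3800

n = 4; x̄ = (16.5 + 13.7 + 11.8 + 13.9)/4 = 55.9/4 = 13.975.
For a Normal prior and Normal likelihood with known variance, the posterior is Normal; its mode equals its mean, the precision-weighted average.
Prior precision 1/σ₀² = 1/5 = 0.2; data precision n/σ² = 4/5 = 0.8.
μ̂ = (0.2·11 + 0.8·13.975) / (0.2 + 0.8) = 13.38/1 = 13.3800.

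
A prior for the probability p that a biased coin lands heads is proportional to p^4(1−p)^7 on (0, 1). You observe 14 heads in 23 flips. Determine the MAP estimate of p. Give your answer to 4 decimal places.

The prior density ∝ p^4(1−p)^7 is the kernel of Beta(5, 8).
Data: 14 successes in 23 trials. The binomial likelihood contributes p^14(1−p)^9, so the posterior is Beta(5+14, 8+9) = Beta(19, 17).
For Beta(a, b) with a, b > 1 the mode is (a−1)/(a+b−2) = 18/34 ≈ 0.5294.

p̂_MAP = 0.5294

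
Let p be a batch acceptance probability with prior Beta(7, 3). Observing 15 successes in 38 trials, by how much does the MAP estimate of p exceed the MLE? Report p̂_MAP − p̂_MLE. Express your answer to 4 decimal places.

MAP − MLE = 0.0618

Posterior is Beta(22, 26); MAP = (22−1)/(48−2) = 21/46 ≈ 0.45652.
MLE ignores the prior: p̂_MLE = k/n = 15/38 ≈ 0.39474.
Difference = 21/46 − 15/38 = 27/437 ≈ 0.0618.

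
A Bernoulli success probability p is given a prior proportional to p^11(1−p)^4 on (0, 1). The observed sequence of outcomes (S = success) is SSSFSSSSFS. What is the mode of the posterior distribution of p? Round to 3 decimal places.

p̂_MAP = 0.760

The prior density ∝ p^11(1−p)^4 is the kernel of Beta(12, 5).
Data: 8 successes in 10 trials (from the sequence). The binomial likelihood contributes p^8(1−p)^2, so the posterior is Beta(12+8, 5+2) = Beta(20, 7).
For Beta(a, b) with a, b > 1 the mode is (a−1)/(a+b−2) = 19/25 ≈ 0.760.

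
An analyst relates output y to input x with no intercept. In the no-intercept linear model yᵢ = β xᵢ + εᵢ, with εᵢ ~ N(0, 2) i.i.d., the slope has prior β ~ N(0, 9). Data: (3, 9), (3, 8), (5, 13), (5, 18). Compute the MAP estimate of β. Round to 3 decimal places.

log p(β | y) = −Σ(yᵢ − βxᵢ)²/(2·2) − β²/(2·9) + const.
Setting the derivative to zero: Σxᵢ(yᵢ − βxᵢ)/2 − β/9 = 0, so β = Σxᵢyᵢ / (Σxᵢ² + σ²/τ²).
Σxᵢyᵢ = 3·9 + 3·8 + 5·13 + 5·18 = 206; Σxᵢ² = 68; σ²/τ² = 2/9.
β̂_MAP = 206 / (68 + 2/9) = 206/(614/9) = 927/307 ≈ 3.020.

β̂_MAP = 3.020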